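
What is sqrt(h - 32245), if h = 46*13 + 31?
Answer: 8*I*sqrt(494) ≈ 177.81*I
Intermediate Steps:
h = 629 (h = 598 + 31 = 629)
sqrt(h - 32245) = sqrt(629 - 32245) = sqrt(-31616) = 8*I*sqrt(494)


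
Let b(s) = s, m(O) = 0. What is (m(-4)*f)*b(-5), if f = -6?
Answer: 0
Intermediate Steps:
(m(-4)*f)*b(-5) = (0*(-6))*(-5) = 0*(-5) = 0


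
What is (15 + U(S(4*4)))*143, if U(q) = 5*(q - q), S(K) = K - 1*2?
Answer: 2145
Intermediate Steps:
S(K) = -2 + K (S(K) = K - 2 = -2 + K)
U(q) = 0 (U(q) = 5*0 = 0)
(15 + U(S(4*4)))*143 = (15 + 0)*143 = 15*143 = 2145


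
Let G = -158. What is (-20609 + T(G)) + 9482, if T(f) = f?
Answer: -11285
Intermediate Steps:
(-20609 + T(G)) + 9482 = (-20609 - 158) + 9482 = -20767 + 9482 = -11285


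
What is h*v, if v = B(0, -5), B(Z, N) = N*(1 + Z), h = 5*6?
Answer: -150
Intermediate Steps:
h = 30
v = -5 (v = -5*(1 + 0) = -5*1 = -5)
h*v = 30*(-5) = -150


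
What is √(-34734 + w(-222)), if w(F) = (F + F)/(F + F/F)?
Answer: I*√1696345170/221 ≈ 186.37*I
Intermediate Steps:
w(F) = 2*F/(1 + F) (w(F) = (2*F)/(F + 1) = (2*F)/(1 + F) = 2*F/(1 + F))
√(-34734 + w(-222)) = √(-34734 + 2*(-222)/(1 - 222)) = √(-34734 + 2*(-222)/(-221)) = √(-34734 + 2*(-222)*(-1/221)) = √(-34734 + 444/221) = √(-7675770/221) = I*√1696345170/221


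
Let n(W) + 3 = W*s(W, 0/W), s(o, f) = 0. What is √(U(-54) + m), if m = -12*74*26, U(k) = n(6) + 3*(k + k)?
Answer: I*√23415 ≈ 153.02*I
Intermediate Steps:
n(W) = -3 (n(W) = -3 + W*0 = -3 + 0 = -3)
U(k) = -3 + 6*k (U(k) = -3 + 3*(k + k) = -3 + 3*(2*k) = -3 + 6*k)
m = -23088 (m = -888*26 = -23088)
√(U(-54) + m) = √((-3 + 6*(-54)) - 23088) = √((-3 - 324) - 23088) = √(-327 - 23088) = √(-23415) = I*√23415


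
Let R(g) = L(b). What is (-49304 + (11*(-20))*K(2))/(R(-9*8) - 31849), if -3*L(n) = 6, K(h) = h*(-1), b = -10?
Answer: 16288/10617 ≈ 1.5341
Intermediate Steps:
K(h) = -h
L(n) = -2 (L(n) = -1/3*6 = -2)
R(g) = -2
(-49304 + (11*(-20))*K(2))/(R(-9*8) - 31849) = (-49304 + (11*(-20))*(-1*2))/(-2 - 31849) = (-49304 - 220*(-2))/(-31851) = (-49304 + 440)*(-1/31851) = -48864*(-1/31851) = 16288/10617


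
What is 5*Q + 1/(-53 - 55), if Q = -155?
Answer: -83701/108 ≈ -775.01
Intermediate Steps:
5*Q + 1/(-53 - 55) = 5*(-155) + 1/(-53 - 55) = -775 + 1/(-108) = -775 - 1/108 = -83701/108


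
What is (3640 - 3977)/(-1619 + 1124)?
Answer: 337/495 ≈ 0.68081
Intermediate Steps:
(3640 - 3977)/(-1619 + 1124) = -337/(-495) = -337*(-1/495) = 337/495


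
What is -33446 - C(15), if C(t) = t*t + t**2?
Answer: -33896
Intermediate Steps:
C(t) = 2*t**2 (C(t) = t**2 + t**2 = 2*t**2)
-33446 - C(15) = -33446 - 2*15**2 = -33446 - 2*225 = -33446 - 1*450 = -33446 - 450 = -33896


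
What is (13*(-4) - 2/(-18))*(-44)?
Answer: 20548/9 ≈ 2283.1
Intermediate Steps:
(13*(-4) - 2/(-18))*(-44) = (-52 - 2*(-1/18))*(-44) = (-52 + ⅑)*(-44) = -467/9*(-44) = 20548/9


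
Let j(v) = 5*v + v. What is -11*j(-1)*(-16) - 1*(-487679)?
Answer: 486623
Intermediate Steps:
j(v) = 6*v
-11*j(-1)*(-16) - 1*(-487679) = -66*(-1)*(-16) - 1*(-487679) = -11*(-6)*(-16) + 487679 = 66*(-16) + 487679 = -1056 + 487679 = 486623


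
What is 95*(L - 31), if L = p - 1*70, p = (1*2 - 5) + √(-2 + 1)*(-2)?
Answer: -9880 - 190*I ≈ -9880.0 - 190.0*I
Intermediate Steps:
p = -3 - 2*I (p = (2 - 5) + √(-1)*(-2) = -3 + I*(-2) = -3 - 2*I ≈ -3.0 - 2.0*I)
L = -73 - 2*I (L = (-3 - 2*I) - 1*70 = (-3 - 2*I) - 70 = -73 - 2*I ≈ -73.0 - 2.0*I)
95*(L - 31) = 95*((-73 - 2*I) - 31) = 95*(-104 - 2*I) = -9880 - 190*I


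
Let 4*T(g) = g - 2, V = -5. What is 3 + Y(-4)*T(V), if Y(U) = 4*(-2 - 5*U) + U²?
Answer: -151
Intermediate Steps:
Y(U) = -8 + U² - 20*U (Y(U) = (-8 - 20*U) + U² = -8 + U² - 20*U)
T(g) = -½ + g/4 (T(g) = (g - 2)/4 = (-2 + g)/4 = -½ + g/4)
3 + Y(-4)*T(V) = 3 + (-8 + (-4)² - 20*(-4))*(-½ + (¼)*(-5)) = 3 + (-8 + 16 + 80)*(-½ - 5/4) = 3 + 88*(-7/4) = 3 - 154 = -151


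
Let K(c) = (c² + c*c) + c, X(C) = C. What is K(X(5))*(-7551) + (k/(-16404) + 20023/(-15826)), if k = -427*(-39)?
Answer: -17969633354565/43268284 ≈ -4.1531e+5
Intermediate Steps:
k = 16653
K(c) = c + 2*c² (K(c) = (c² + c²) + c = 2*c² + c = c + 2*c²)
K(X(5))*(-7551) + (k/(-16404) + 20023/(-15826)) = (5*(1 + 2*5))*(-7551) + (16653/(-16404) + 20023/(-15826)) = (5*(1 + 10))*(-7551) + (16653*(-1/16404) + 20023*(-1/15826)) = (5*11)*(-7551) + (-5551/5468 - 20023/15826) = 55*(-7551) - 98667945/43268284 = -415305 - 98667945/43268284 = -17969633354565/43268284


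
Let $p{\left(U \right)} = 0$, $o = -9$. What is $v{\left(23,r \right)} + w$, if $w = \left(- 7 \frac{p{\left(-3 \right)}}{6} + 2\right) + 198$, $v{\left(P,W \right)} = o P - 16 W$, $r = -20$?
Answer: $313$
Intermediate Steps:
$v{\left(P,W \right)} = - 16 W - 9 P$ ($v{\left(P,W \right)} = - 9 P - 16 W = - 16 W - 9 P$)
$w = 200$ ($w = \left(- 7 \cdot \frac{0}{6} + 2\right) + 198 = \left(- 7 \cdot 0 \cdot \frac{1}{6} + 2\right) + 198 = \left(\left(-7\right) 0 + 2\right) + 198 = \left(0 + 2\right) + 198 = 2 + 198 = 200$)
$v{\left(23,r \right)} + w = \left(\left(-16\right) \left(-20\right) - 207\right) + 200 = \left(320 - 207\right) + 200 = 113 + 200 = 313$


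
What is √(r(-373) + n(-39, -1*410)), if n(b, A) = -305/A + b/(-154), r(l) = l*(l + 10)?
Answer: √1349484246187/3157 ≈ 367.97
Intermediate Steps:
r(l) = l*(10 + l)
n(b, A) = -305/A - b/154 (n(b, A) = -305/A + b*(-1/154) = -305/A - b/154)
√(r(-373) + n(-39, -1*410)) = √(-373*(10 - 373) + (-305/((-1*410)) - 1/154*(-39))) = √(-373*(-363) + (-305/(-410) + 39/154)) = √(135399 + (-305*(-1/410) + 39/154)) = √(135399 + (61/82 + 39/154)) = √(135399 + 3148/3157) = √(427457791/3157) = √1349484246187/3157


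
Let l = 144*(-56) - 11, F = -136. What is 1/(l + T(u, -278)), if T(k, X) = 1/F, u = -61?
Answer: -136/1098201 ≈ -0.00012384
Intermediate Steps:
T(k, X) = -1/136 (T(k, X) = 1/(-136) = -1/136)
l = -8075 (l = -8064 - 11 = -8075)
1/(l + T(u, -278)) = 1/(-8075 - 1/136) = 1/(-1098201/136) = -136/1098201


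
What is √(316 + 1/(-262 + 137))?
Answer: √197495/25 ≈ 17.776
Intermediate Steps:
√(316 + 1/(-262 + 137)) = √(316 + 1/(-125)) = √(316 - 1/125) = √(39499/125) = √197495/25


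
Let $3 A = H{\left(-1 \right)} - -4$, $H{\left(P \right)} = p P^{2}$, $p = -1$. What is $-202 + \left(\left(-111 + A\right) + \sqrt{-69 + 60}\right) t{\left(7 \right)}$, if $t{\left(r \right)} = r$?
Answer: $-972 + 21 i \approx -972.0 + 21.0 i$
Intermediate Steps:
$H{\left(P \right)} = - P^{2}$
$A = 1$ ($A = \frac{- \left(-1\right)^{2} - -4}{3} = \frac{\left(-1\right) 1 + 4}{3} = \frac{-1 + 4}{3} = \frac{1}{3} \cdot 3 = 1$)
$-202 + \left(\left(-111 + A\right) + \sqrt{-69 + 60}\right) t{\left(7 \right)} = -202 + \left(\left(-111 + 1\right) + \sqrt{-69 + 60}\right) 7 = -202 + \left(-110 + \sqrt{-9}\right) 7 = -202 + \left(-110 + 3 i\right) 7 = -202 - \left(770 - 21 i\right) = -972 + 21 i$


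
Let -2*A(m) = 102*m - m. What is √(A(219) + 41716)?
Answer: √122626/2 ≈ 175.09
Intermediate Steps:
A(m) = -101*m/2 (A(m) = -(102*m - m)/2 = -101*m/2)
√(A(219) + 41716) = √(-101/2*219 + 41716) = √(-22119/2 + 41716) = √(61313/2) = √122626/2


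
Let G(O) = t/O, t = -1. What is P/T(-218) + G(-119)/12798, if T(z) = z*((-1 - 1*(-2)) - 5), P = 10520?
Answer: 2002695139/166002858 ≈ 12.064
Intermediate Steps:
T(z) = -4*z (T(z) = z*((-1 + 2) - 5) = z*(1 - 5) = z*(-4) = -4*z)
G(O) = -1/O
P/T(-218) + G(-119)/12798 = 10520/((-4*(-218))) - 1/(-119)/12798 = 10520/872 - 1*(-1/119)*(1/12798) = 10520*(1/872) + (1/119)*(1/12798) = 1315/109 + 1/1522962 = 2002695139/166002858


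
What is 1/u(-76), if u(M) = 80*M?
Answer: -1/6080 ≈ -0.00016447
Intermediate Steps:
1/u(-76) = 1/(80*(-76)) = 1/(-6080) = -1/6080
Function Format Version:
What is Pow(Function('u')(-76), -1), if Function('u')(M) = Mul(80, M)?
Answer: Rational(-1, 6080) ≈ -0.00016447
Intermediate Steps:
Pow(Function('u')(-76), -1) = Pow(Mul(80, -76), -1) = Pow(-6080, -1) = Rational(-1, 6080)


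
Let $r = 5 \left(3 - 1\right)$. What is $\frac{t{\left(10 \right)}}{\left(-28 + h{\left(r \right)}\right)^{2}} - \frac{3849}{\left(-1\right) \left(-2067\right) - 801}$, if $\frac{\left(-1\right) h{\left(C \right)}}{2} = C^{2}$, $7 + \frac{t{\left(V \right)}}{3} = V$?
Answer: $- \frac{3705093}{1218736} \approx -3.0401$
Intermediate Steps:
$t{\left(V \right)} = -21 + 3 V$
$r = 10$ ($r = 5 \cdot 2 = 10$)
$h{\left(C \right)} = - 2 C^{2}$
$\frac{t{\left(10 \right)}}{\left(-28 + h{\left(r \right)}\right)^{2}} - \frac{3849}{\left(-1\right) \left(-2067\right) - 801} = \frac{-21 + 3 \cdot 10}{\left(-28 - 2 \cdot 10^{2}\right)^{2}} - \frac{3849}{\left(-1\right) \left(-2067\right) - 801} = \frac{-21 + 30}{\left(-28 - 200\right)^{2}} - \frac{3849}{2067 - 801} = \frac{9}{\left(-28 - 200\right)^{2}} - \frac{3849}{1266} = \frac{9}{\left(-228\right)^{2}} - \frac{1283}{422} = \frac{9}{51984} - \frac{1283}{422} = 9 \cdot \frac{1}{51984} - \frac{1283}{422} = \frac{1}{5776} - \frac{1283}{422} = - \frac{3705093}{1218736}$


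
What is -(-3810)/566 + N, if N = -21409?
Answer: -6056842/283 ≈ -21402.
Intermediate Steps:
-(-3810)/566 + N = -(-3810)/566 - 21409 = -2*(-1905/566) - 21409 = 1905/283 - 21409 = -6056842/283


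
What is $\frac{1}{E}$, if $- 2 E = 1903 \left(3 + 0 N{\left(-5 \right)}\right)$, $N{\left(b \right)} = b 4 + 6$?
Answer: $- \frac{2}{5709} \approx -0.00035032$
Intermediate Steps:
$N{\left(b \right)} = 6 + 4 b$ ($N{\left(b \right)} = 4 b + 6 = 6 + 4 b$)
$E = - \frac{5709}{2}$ ($E = - \frac{1903 \left(3 + 0 \left(6 + 4 \left(-5\right)\right)\right)}{2} = - \frac{1903 \left(3 + 0 \left(6 - 20\right)\right)}{2} = - \frac{1903 \left(3 + 0 \left(-14\right)\right)}{2} = - \frac{1903 \left(3 + 0\right)}{2} = - \frac{1903 \cdot 3}{2} = \left(- \frac{1}{2}\right) 5709 = - \frac{5709}{2} \approx -2854.5$)
$\frac{1}{E} = \frac{1}{- \frac{5709}{2}} = - \frac{2}{5709}$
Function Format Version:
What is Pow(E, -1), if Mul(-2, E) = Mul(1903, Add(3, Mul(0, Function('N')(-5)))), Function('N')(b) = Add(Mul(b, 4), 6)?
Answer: Rational(-2, 5709) ≈ -0.00035032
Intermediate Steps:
Function('N')(b) = Add(6, Mul(4, b)) (Function('N')(b) = Add(Mul(4, b), 6) = Add(6, Mul(4, b)))
E = Rational(-5709, 2) (E = Mul(Rational(-1, 2), Mul(1903, Add(3, Mul(0, Add(6, Mul(4, -5)))))) = Mul(Rational(-1, 2), Mul(1903, Add(3, Mul(0, Add(6, -20))))) = Mul(Rational(-1, 2), Mul(1903, Add(3, Mul(0, -14)))) = Mul(Rational(-1, 2), Mul(1903, Add(3, 0))) = Mul(Rational(-1, 2), Mul(1903, 3)) = Mul(Rational(-1, 2), 5709) = Rational(-5709, 2) ≈ -2854.5)
Pow(E, -1) = Pow(Rational(-5709, 2), -1) = Rational(-2, 5709)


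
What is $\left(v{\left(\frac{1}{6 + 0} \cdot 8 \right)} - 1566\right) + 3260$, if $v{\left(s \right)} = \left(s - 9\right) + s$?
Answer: $\frac{5063}{3} \approx 1687.7$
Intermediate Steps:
$v{\left(s \right)} = -9 + 2 s$ ($v{\left(s \right)} = \left(-9 + s\right) + s = -9 + 2 s$)
$\left(v{\left(\frac{1}{6 + 0} \cdot 8 \right)} - 1566\right) + 3260 = \left(\left(-9 + 2 \frac{1}{6 + 0} \cdot 8\right) - 1566\right) + 3260 = \left(\left(-9 + 2 \cdot \frac{1}{6} \cdot 8\right) - 1566\right) + 3260 = \left(\left(-9 + 2 \cdot \frac{4}{3}\right) - 1566\right) + 3260 = \left(\left(-9 + \frac{8}{3}\right) - 1566\right) + 3260 = \left(- \frac{19}{3} - 1566\right) + 3260 = - \frac{4717}{3} + 3260 = \frac{5063}{3}$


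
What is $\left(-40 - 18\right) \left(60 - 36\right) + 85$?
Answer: $-1307$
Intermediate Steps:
$\left(-40 - 18\right) \left(60 - 36\right) + 85 = \left(-58\right) 24 + 85 = -1392 + 85 = -1307$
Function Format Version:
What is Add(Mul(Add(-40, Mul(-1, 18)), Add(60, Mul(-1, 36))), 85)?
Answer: -1307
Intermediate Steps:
Add(Mul(Add(-40, Mul(-1, 18)), Add(60, Mul(-1, 36))), 85) = Add(Mul(Add(-40, -18), Add(60, -36)), 85) = Add(Mul(-58, 24), 85) = Add(-1392, 85) = -1307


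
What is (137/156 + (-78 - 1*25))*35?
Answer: -557585/156 ≈ -3574.3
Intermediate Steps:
(137/156 + (-78 - 1*25))*35 = (137*(1/156) + (-78 - 25))*35 = (137/156 - 103)*35 = -15931/156*35 = -557585/156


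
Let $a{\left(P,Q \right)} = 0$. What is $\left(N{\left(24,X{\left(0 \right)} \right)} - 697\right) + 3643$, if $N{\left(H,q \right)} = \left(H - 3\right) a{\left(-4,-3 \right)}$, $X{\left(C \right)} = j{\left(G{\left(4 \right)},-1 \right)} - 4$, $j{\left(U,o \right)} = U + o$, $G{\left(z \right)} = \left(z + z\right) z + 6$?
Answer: $2946$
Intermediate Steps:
$G{\left(z \right)} = 6 + 2 z^{2}$ ($G{\left(z \right)} = 2 z z + 6 = 2 z^{2} + 6 = 6 + 2 z^{2}$)
$X{\left(C \right)} = 33$ ($X{\left(C \right)} = \left(\left(6 + 2 \cdot 4^{2}\right) - 1\right) - 4 = \left(\left(6 + 2 \cdot 16\right) - 1\right) - 4 = \left(\left(6 + 32\right) - 1\right) - 4 = \left(38 - 1\right) - 4 = 37 - 4 = 33$)
$N{\left(H,q \right)} = 0$ ($N{\left(H,q \right)} = \left(H - 3\right) 0 = \left(-3 + H\right) 0 = 0$)
$\left(N{\left(24,X{\left(0 \right)} \right)} - 697\right) + 3643 = \left(0 - 697\right) + 3643 = -697 + 3643 = 2946$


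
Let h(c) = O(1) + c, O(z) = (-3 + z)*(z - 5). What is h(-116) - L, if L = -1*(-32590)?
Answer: -32698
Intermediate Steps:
O(z) = (-5 + z)*(-3 + z) (O(z) = (-3 + z)*(-5 + z) = (-5 + z)*(-3 + z))
L = 32590
h(c) = 8 + c (h(c) = (15 + 1² - 8*1) + c = (15 + 1 - 8) + c = 8 + c)
h(-116) - L = (8 - 116) - 1*32590 = -108 - 32590 = -32698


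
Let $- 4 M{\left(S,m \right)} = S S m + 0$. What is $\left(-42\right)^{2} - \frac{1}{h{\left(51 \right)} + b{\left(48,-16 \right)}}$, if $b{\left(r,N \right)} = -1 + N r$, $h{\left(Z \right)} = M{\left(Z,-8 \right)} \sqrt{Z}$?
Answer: $\frac{2433455009483}{1379509643} - \frac{5202 \sqrt{51}}{1379509643} \approx 1764.0$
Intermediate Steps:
$M{\left(S,m \right)} = - \frac{m S^{2}}{4}$ ($M{\left(S,m \right)} = - \frac{S S m + 0}{4} = - \frac{S^{2} m + 0}{4} = - \frac{m S^{2} + 0}{4} = - \frac{m S^{2}}{4}$)
$h{\left(Z \right)} = 2 Z^{\frac{5}{2}}$ ($h{\left(Z \right)} = \left(- \frac{1}{4}\right) \left(-8\right) Z^{2} \sqrt{Z} = 2 Z^{2} \sqrt{Z} = 2 Z^{\frac{5}{2}}$)
$\left(-42\right)^{2} - \frac{1}{h{\left(51 \right)} + b{\left(48,-16 \right)}} = \left(-42\right)^{2} - \frac{1}{2 \cdot 51^{\frac{5}{2}} - 769} = 1764 - \frac{1}{2 \cdot 2601 \sqrt{51} - 769} = 1764 - \frac{1}{5202 \sqrt{51} - 769} = 1764 - \frac{1}{-769 + 5202 \sqrt{51}}$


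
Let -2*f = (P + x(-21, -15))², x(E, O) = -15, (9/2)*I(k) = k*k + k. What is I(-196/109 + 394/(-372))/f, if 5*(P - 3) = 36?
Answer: -54532912375/532701458496 ≈ -0.10237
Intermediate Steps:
P = 51/5 (P = 3 + (⅕)*36 = 3 + 36/5 = 51/5 ≈ 10.200)
I(k) = 2*k/9 + 2*k²/9 (I(k) = 2*(k*k + k)/9 = 2*(k² + k)/9 = 2*(k + k²)/9 = 2*k/9 + 2*k²/9)
f = -288/25 (f = -(51/5 - 15)²/2 = -(-24/5)²/2 = -½*576/25 = -288/25 ≈ -11.520)
I(-196/109 + 394/(-372))/f = (2*(-196/109 + 394/(-372))*(1 + (-196/109 + 394/(-372)))/9)/(-288/25) = (2*(-196*1/109 + 394*(-1/372))*(1 + (-196*1/109 + 394*(-1/372)))/9)*(-25/288) = (2*(-196/109 - 197/186)*(1 + (-196/109 - 197/186))/9)*(-25/288) = ((2/9)*(-57929/20274)*(1 - 57929/20274))*(-25/288) = ((2/9)*(-57929/20274)*(-37655/20274))*(-25/288) = (2181316495/1849657842)*(-25/288) = -54532912375/532701458496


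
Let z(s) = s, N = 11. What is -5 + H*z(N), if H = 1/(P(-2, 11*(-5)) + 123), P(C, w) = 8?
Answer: -644/131 ≈ -4.9160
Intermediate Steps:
H = 1/131 (H = 1/(8 + 123) = 1/131 ≈ 0.0076336)
-5 + H*z(N) = -5 + (1/131)*11 = -5 + 11/131 = -644/131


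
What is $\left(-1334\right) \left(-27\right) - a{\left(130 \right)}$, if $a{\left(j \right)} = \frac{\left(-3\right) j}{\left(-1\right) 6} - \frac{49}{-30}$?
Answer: $\frac{1078541}{30} \approx 35951.0$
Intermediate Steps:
$a{\left(j \right)} = \frac{49}{30} + \frac{j}{2}$ ($a{\left(j \right)} = \frac{\left(-3\right) j}{-6} - - \frac{49}{30} = - 3 j \left(- \frac{1}{6}\right) + \frac{49}{30} = \frac{j}{2} + \frac{49}{30} = \frac{49}{30} + \frac{j}{2}$)
$\left(-1334\right) \left(-27\right) - a{\left(130 \right)} = \left(-1334\right) \left(-27\right) - \left(\frac{49}{30} + \frac{1}{2} \cdot 130\right) = 36018 - \left(\frac{49}{30} + 65\right) = 36018 - \frac{1999}{30} = \frac{1078541}{30}$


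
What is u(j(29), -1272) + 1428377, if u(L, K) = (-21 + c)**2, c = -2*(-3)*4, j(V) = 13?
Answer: 1428386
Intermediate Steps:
c = 24 (c = 6*4 = 24)
u(L, K) = 9 (u(L, K) = (-21 + 24)**2 = 3**2 = 9)
u(j(29), -1272) + 1428377 = 9 + 1428377 = 1428386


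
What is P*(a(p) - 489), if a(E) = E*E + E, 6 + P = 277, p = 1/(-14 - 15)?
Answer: -111456067/841 ≈ -1.3253e+5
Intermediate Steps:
p = -1/29 (p = 1/(-29) = -1/29 ≈ -0.034483)
P = 271 (P = -6 + 277 = 271)
a(E) = E + E² (a(E) = E² + E = E + E²)
P*(a(p) - 489) = 271*(-(1 - 1/29)/29 - 489) = 271*(-1/29*28/29 - 489) = 271*(-28/841 - 489) = 271*(-411277/841) = -111456067/841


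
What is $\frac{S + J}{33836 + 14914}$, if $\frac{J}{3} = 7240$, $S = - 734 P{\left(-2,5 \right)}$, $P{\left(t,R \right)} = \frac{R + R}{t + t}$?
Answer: $\frac{4711}{9750} \approx 0.48318$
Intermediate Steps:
$P{\left(t,R \right)} = \frac{R}{t}$ ($P{\left(t,R \right)} = \frac{2 R}{2 t} = 2 R \frac{1}{2 t} = \frac{R}{t}$)
$S = 1835$ ($S = - 734 \frac{5}{-2} = - 734 \cdot 5 \left(- \frac{1}{2}\right) = \left(-734\right) \left(- \frac{5}{2}\right) = 1835$)
$J = 21720$ ($J = 3 \cdot 7240 = 21720$)
$\frac{S + J}{33836 + 14914} = \frac{1835 + 21720}{33836 + 14914} = \frac{23555}{48750} = 23555 \cdot \frac{1}{48750} = \frac{4711}{9750}$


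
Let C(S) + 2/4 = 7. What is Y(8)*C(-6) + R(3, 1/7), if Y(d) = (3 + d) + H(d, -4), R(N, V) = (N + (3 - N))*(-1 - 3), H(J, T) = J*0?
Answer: 119/2 ≈ 59.500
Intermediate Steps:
H(J, T) = 0
C(S) = 13/2 (C(S) = -½ + 7 = 13/2)
R(N, V) = -12 (R(N, V) = 3*(-4) = -12)
Y(d) = 3 + d (Y(d) = (3 + d) + 0 = 3 + d)
Y(8)*C(-6) + R(3, 1/7) = (3 + 8)*(13/2) - 12 = 11*(13/2) - 12 = 143/2 - 12 = 119/2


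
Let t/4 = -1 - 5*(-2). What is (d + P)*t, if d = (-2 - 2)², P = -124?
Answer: -3888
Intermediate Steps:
d = 16 (d = (-4)² = 16)
t = 36 (t = 4*(-1 - 5*(-2)) = 4*(-1 + 10) = 4*9 = 36)
(d + P)*t = (16 - 124)*36 = -108*36 = -3888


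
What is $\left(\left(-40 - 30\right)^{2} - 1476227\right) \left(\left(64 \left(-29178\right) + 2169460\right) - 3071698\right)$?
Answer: $4075031399010$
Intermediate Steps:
$\left(\left(-40 - 30\right)^{2} - 1476227\right) \left(\left(64 \left(-29178\right) + 2169460\right) - 3071698\right) = \left(\left(-70\right)^{2} - 1476227\right) \left(\left(-1867392 + 2169460\right) - 3071698\right) = \left(4900 - 1476227\right) \left(302068 - 3071698\right) = \left(-1471327\right) \left(-2769630\right) = 4075031399010$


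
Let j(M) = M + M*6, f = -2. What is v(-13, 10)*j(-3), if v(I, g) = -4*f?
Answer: -168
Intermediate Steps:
v(I, g) = 8 (v(I, g) = -4*(-2) = 8)
j(M) = 7*M (j(M) = M + 6*M = 7*M)
v(-13, 10)*j(-3) = 8*(7*(-3)) = 8*(-21) = -168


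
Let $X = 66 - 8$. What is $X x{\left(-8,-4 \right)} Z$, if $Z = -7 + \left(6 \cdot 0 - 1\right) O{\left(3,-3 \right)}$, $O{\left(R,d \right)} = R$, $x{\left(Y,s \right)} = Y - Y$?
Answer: $0$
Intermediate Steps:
$x{\left(Y,s \right)} = 0$
$Z = -10$ ($Z = -7 + \left(6 \cdot 0 - 1\right) 3 = -7 + \left(0 - 1\right) 3 = -7 - 3 = -10$)
$X = 58$ ($X = 66 - 8 = 58$)
$X x{\left(-8,-4 \right)} Z = 58 \cdot 0 \left(-10\right) = 0 \left(-10\right) = 0$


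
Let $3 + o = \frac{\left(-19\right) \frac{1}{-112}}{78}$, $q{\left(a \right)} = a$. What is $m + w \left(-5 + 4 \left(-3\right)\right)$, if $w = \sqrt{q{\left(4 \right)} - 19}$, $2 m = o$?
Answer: $- \frac{26189}{17472} - 17 i \sqrt{15} \approx -1.4989 - 65.841 i$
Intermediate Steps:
$o = - \frac{26189}{8736}$ ($o = -3 + \frac{\left(-19\right) \frac{1}{-112}}{78} = -3 + \left(-19\right) \left(- \frac{1}{112}\right) \frac{1}{78} = -3 + \frac{19}{112} \cdot \frac{1}{78} = -3 + \frac{19}{8736} = - \frac{26189}{8736} \approx -2.9978$)
$m = - \frac{26189}{17472}$ ($m = \frac{1}{2} \left(- \frac{26189}{8736}\right) = - \frac{26189}{17472} \approx -1.4989$)
$w = i \sqrt{15}$ ($w = \sqrt{4 - 19} = \sqrt{-15} = i \sqrt{15} \approx 3.873 i$)
$m + w \left(-5 + 4 \left(-3\right)\right) = - \frac{26189}{17472} + i \sqrt{15} \left(-5 + 4 \left(-3\right)\right) = - \frac{26189}{17472} + i \sqrt{15} \left(-5 - 12\right) = - \frac{26189}{17472} + i \sqrt{15} \left(-17\right) = - \frac{26189}{17472} - 17 i \sqrt{15}$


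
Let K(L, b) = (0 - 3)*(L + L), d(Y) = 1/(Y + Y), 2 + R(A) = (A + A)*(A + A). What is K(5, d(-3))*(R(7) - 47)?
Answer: -4410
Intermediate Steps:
R(A) = -2 + 4*A**2 (R(A) = -2 + (A + A)*(A + A) = -2 + (2*A)*(2*A) = -2 + 4*A**2)
d(Y) = 1/(2*Y)
K(L, b) = -6*L
K(5, d(-3))*(R(7) - 47) = (-6*5)*((-2 + 4*7**2) - 47) = -30*((-2 + 4*49) - 47) = -30*((-2 + 196) - 47) = -30*(194 - 47) = -30*147 = -4410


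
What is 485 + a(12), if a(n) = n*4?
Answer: 533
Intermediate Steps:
a(n) = 4*n
485 + a(12) = 485 + 4*12 = 485 + 48 = 533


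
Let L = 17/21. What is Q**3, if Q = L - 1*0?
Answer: 4913/9261 ≈ 0.53050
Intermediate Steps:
L = 17/21 (L = 17*(1/21) = 17/21 ≈ 0.80952)
Q = 17/21 (Q = 17/21 - 1*0 = 17/21 + 0 = 17/21 ≈ 0.80952)
Q**3 = (17/21)**3 = 4913/9261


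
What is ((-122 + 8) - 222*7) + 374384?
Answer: 372716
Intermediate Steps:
((-122 + 8) - 222*7) + 374384 = (-114 - 1554) + 374384 = -1668 + 374384 = 372716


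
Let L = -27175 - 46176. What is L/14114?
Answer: -73351/14114 ≈ -5.1970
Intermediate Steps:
L = -73351
L/14114 = -73351/14114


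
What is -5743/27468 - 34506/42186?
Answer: -198347501/193127508 ≈ -1.0270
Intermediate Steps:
-5743/27468 - 34506/42186 = -5743*1/27468 - 34506*1/42186 = -5743/27468 - 5751/7031 = -198347501/193127508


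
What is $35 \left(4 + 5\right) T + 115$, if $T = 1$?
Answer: $430$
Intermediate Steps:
$35 \left(4 + 5\right) T + 115 = 35 \left(4 + 5\right) 1 + 115 = 35 \cdot 9 \cdot 1 + 115 = 35 \cdot 9 + 115 = 315 + 115 = 430$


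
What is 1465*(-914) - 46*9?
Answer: -1339424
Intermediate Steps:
1465*(-914) - 46*9 = -1339010 - 414 = -1339424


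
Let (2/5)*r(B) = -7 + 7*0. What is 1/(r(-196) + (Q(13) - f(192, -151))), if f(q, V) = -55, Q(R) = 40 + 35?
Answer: 2/225 ≈ 0.0088889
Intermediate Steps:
Q(R) = 75
r(B) = -35/2 (r(B) = 5*(-7 + 7*0)/2 = 5*(-7 + 0)/2 = (5/2)*(-7) = -35/2)
1/(r(-196) + (Q(13) - f(192, -151))) = 1/(-35/2 + (75 - 1*(-55))) = 1/(-35/2 + (75 + 55)) = 1/(-35/2 + 130) = 1/(225/2) = 2/225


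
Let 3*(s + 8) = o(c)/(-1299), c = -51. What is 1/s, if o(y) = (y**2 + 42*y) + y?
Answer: -1299/10528 ≈ -0.12339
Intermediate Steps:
o(y) = y**2 + 43*y
s = -10528/1299 (s = -8 + (-51*(43 - 51)/(-1299))/3 = -8 + (-51*(-8)*(-1/1299))/3 = -8 + (408*(-1/1299))/3 = -8 + (1/3)*(-136/433) = -8 - 136/1299 = -10528/1299 ≈ -8.1047)
1/s = 1/(-10528/1299) = -1299/10528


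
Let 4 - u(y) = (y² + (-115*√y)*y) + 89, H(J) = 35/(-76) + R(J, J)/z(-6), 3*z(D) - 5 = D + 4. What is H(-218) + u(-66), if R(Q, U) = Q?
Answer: -354119/76 - 7590*I*√66 ≈ -4659.5 - 61661.0*I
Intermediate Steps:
z(D) = 3 + D/3 (z(D) = 5/3 + (D + 4)/3 = 5/3 + (4 + D)/3 = 5/3 + (4/3 + D/3) = 3 + D/3)
H(J) = -35/76 + J (H(J) = 35/(-76) + J/(3 + (⅓)*(-6)) = 35*(-1/76) + J/(3 - 2) = -35/76 + J/1 = -35/76 + J*1 = -35/76 + J)
u(y) = -85 - y² + 115*y^(3/2) (u(y) = 4 - ((y² + (-115*√y)*y) + 89) = 4 - ((y² - 115*y^(3/2)) + 89) = 4 - (89 + y² - 115*y^(3/2)) = 4 + (-89 - y² + 115*y^(3/2)) = -85 - y² + 115*y^(3/2))
H(-218) + u(-66) = (-35/76 - 218) + (-85 - 1*(-66)² + 115*(-66)^(3/2)) = -16603/76 + (-85 - 1*4356 + 115*(-66*I*√66)) = -16603/76 + (-85 - 4356 - 7590*I*√66) = -16603/76 + (-4441 - 7590*I*√66) = -354119/76 - 7590*I*√66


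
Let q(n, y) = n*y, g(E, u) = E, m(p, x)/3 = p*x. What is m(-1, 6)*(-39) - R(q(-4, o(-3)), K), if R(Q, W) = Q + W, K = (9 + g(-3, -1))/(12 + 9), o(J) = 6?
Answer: 5080/7 ≈ 725.71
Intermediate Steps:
m(p, x) = 3*p*x (m(p, x) = 3*(p*x) = 3*p*x)
K = 2/7 (K = (9 - 3)/(12 + 9) = 6/21 = 6*(1/21) = 2/7 ≈ 0.28571)
m(-1, 6)*(-39) - R(q(-4, o(-3)), K) = (3*(-1)*6)*(-39) - (-4*6 + 2/7) = -18*(-39) - (-24 + 2/7) = 702 - 1*(-166/7) = 702 + 166/7 = 5080/7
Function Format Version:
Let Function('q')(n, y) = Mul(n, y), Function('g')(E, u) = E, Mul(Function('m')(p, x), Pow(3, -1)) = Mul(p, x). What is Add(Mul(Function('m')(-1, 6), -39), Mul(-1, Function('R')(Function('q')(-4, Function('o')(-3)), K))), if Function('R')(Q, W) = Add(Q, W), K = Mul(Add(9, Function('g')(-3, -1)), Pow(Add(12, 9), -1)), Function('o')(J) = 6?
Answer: Rational(5080, 7) ≈ 725.71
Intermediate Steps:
Function('m')(p, x) = Mul(3, p, x) (Function('m')(p, x) = Mul(3, Mul(p, x)) = Mul(3, p, x))
K = Rational(2, 7) (K = Mul(Add(9, -3), Pow(Add(12, 9), -1)) = Mul(6, Pow(21, -1)) = Mul(6, Rational(1, 21)) = Rational(2, 7) ≈ 0.28571)
Add(Mul(Function('m')(-1, 6), -39), Mul(-1, Function('R')(Function('q')(-4, Function('o')(-3)), K))) = Add(Mul(Mul(3, -1, 6), -39), Mul(-1, Add(Mul(-4, 6), Rational(2, 7)))) = Add(Mul(-18, -39), Mul(-1, Add(-24, Rational(2, 7)))) = Add(702, Mul(-1, Rational(-166, 7))) = Add(702, Rational(166, 7)) = Rational(5080, 7)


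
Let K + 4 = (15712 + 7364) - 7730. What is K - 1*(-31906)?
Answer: 47248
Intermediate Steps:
K = 15342 (K = -4 + ((15712 + 7364) - 7730) = -4 + (23076 - 7730) = -4 + 15346 = 15342)
K - 1*(-31906) = 15342 - 1*(-31906) = 15342 + 31906 = 47248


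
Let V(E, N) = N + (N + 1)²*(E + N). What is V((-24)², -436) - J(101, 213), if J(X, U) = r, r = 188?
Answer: 26490876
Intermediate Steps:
J(X, U) = 188
V(E, N) = N + (1 + N)²*(E + N)
V((-24)², -436) - J(101, 213) = (-436 + (-24)²*(1 - 436)² - 436*(1 - 436)²) - 1*188 = (-436 + 576*(-435)² - 436*(-435)²) - 188 = (-436 + 576*189225 - 436*189225) - 188 = (-436 + 108993600 - 82502100) - 188 = 26491064 - 188 = 26490876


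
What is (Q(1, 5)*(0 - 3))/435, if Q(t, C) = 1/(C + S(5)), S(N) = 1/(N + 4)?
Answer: -9/6670 ≈ -0.0013493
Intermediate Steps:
S(N) = 1/(4 + N)
Q(t, C) = 1/(⅑ + C) (Q(t, C) = 1/(C + 1/(4 + 5)) = 1/(C + 1/9) = 1/(C + ⅑) = 1/(⅑ + C))
(Q(1, 5)*(0 - 3))/435 = ((9/(1 + 9*5))*(0 - 3))/435 = ((9/(1 + 45))*(-3))*(1/435) = ((9/46)*(-3))*(1/435) = -27/46*1/435 = -9/6670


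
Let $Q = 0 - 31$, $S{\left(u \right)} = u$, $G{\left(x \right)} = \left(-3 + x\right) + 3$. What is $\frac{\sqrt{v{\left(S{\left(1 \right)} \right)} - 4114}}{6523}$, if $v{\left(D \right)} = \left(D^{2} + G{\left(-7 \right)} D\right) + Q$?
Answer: $\frac{i \sqrt{4151}}{6523} \approx 0.0098771 i$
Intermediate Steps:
$G{\left(x \right)} = x$
$Q = -31$ ($Q = 0 - 31 = -31$)
$v{\left(D \right)} = -31 + D^{2} - 7 D$ ($v{\left(D \right)} = \left(D^{2} - 7 D\right) - 31 = -31 + D^{2} - 7 D$)
$\frac{\sqrt{v{\left(S{\left(1 \right)} \right)} - 4114}}{6523} = \frac{\sqrt{\left(-31 + 1^{2} - 7\right) - 4114}}{6523} = \sqrt{\left(-31 + 1 - 7\right) - 4114} \cdot \frac{1}{6523} = \sqrt{-37 - 4114} \cdot \frac{1}{6523} = \sqrt{-4151} \cdot \frac{1}{6523} = i \sqrt{4151} \cdot \frac{1}{6523} = \frac{i \sqrt{4151}}{6523}$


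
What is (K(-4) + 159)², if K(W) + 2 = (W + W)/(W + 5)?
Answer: 22201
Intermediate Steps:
K(W) = -2 + 2*W/(5 + W) (K(W) = -2 + (W + W)/(W + 5) = -2 + (2*W)/(5 + W) = -2 + 2*W/(5 + W))
(K(-4) + 159)² = (-10/(5 - 4) + 159)² = (-10/1 + 159)² = (-10*1 + 159)² = (-10 + 159)² = 149² = 22201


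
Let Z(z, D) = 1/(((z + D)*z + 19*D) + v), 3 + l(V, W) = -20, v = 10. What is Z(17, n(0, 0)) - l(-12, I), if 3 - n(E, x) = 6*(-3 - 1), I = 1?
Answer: 29234/1271 ≈ 23.001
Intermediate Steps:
l(V, W) = -23 (l(V, W) = -3 - 20 = -23)
n(E, x) = 27 (n(E, x) = 3 - 6*(-3 - 1) = 3 - 6*(-4) = 3 - 1*(-24) = 3 + 24 = 27)
Z(z, D) = 1/(10 + 19*D + z*(D + z)) (Z(z, D) = 1/(((z + D)*z + 19*D) + 10) = 1/(((D + z)*z + 19*D) + 10) = 1/((z*(D + z) + 19*D) + 10) = 1/((19*D + z*(D + z)) + 10) = 1/(10 + 19*D + z*(D + z)))
Z(17, n(0, 0)) - l(-12, I) = 1/(10 + 17² + 19*27 + 27*17) - 1*(-23) = 1/(10 + 289 + 513 + 459) + 23 = 1/1271 + 23 = 29234/1271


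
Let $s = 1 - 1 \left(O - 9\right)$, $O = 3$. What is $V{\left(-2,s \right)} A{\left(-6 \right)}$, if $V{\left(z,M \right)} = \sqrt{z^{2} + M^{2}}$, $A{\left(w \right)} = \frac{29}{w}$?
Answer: $- \frac{29 \sqrt{53}}{6} \approx -35.187$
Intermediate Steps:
$s = 7$ ($s = 1 - 1 \left(3 - 9\right) = 1 - 1 \left(-6\right) = 1 - -6 = 1 + 6 = 7$)
$V{\left(z,M \right)} = \sqrt{M^{2} + z^{2}}$
$V{\left(-2,s \right)} A{\left(-6 \right)} = \sqrt{7^{2} + \left(-2\right)^{2}} \frac{29}{-6} = \sqrt{49 + 4} \cdot 29 \left(- \frac{1}{6}\right) = \sqrt{53} \left(- \frac{29}{6}\right) = - \frac{29 \sqrt{53}}{6}$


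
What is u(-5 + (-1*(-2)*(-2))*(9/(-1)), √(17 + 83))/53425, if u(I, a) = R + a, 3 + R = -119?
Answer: -112/53425 ≈ -0.0020964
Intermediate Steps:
R = -122 (R = -3 - 119 = -122)
u(I, a) = -122 + a
u(-5 + (-1*(-2)*(-2))*(9/(-1)), √(17 + 83))/53425 = (-122 + √(17 + 83))/53425 = (-122 + √100)*(1/53425) = (-122 + 10)*(1/53425) = -112*1/53425 = -112/53425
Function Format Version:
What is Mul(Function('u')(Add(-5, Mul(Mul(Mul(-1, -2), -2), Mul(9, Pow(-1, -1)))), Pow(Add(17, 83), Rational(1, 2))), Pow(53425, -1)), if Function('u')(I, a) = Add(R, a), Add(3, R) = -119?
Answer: Rational(-112, 53425) ≈ -0.0020964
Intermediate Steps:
R = -122 (R = Add(-3, -119) = -122)
Function('u')(I, a) = Add(-122, a)
Mul(Function('u')(Add(-5, Mul(Mul(Mul(-1, -2), -2), Mul(9, Pow(-1, -1)))), Pow(Add(17, 83), Rational(1, 2))), Pow(53425, -1)) = Mul(Add(-122, Pow(Add(17, 83), Rational(1, 2))), Pow(53425, -1)) = Mul(Add(-122, Pow(100, Rational(1, 2))), Rational(1, 53425)) = Mul(Add(-122, 10), Rational(1, 53425)) = Mul(-112, Rational(1, 53425)) = Rational(-112, 53425)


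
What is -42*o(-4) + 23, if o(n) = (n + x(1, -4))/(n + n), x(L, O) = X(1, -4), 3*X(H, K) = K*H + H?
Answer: -13/4 ≈ -3.2500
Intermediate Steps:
X(H, K) = H/3 + H*K/3 (X(H, K) = (K*H + H)/3 = (H*K + H)/3 = (H + H*K)/3 = H/3 + H*K/3)
x(L, O) = -1 (x(L, O) = (⅓)*1*(1 - 4) = (⅓)*1*(-3) = -1)
o(n) = (-1 + n)/(2*n) (o(n) = (n - 1)/(n + n) = (-1 + n)/((2*n)) = (-1 + n)*(1/(2*n)) = (-1 + n)/(2*n))
-42*o(-4) + 23 = -21*(-1 - 4)/(-4) + 23 = -21*(-1)*(-5)/4 + 23 = -42*5/8 + 23 = -105/4 + 23 = -13/4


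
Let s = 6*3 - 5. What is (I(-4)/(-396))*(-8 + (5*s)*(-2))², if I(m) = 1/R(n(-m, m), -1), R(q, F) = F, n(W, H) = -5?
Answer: 529/11 ≈ 48.091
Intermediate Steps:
s = 13 (s = 18 - 5 = 13)
I(m) = -1 (I(m) = 1/(-1) = -1)
(I(-4)/(-396))*(-8 + (5*s)*(-2))² = (-1/(-396))*(-8 + (5*13)*(-2))² = (-1*(-1/396))*(-8 + 65*(-2))² = (-8 - 130)²/396 = (1/396)*(-138)² = (1/396)*19044 = 529/11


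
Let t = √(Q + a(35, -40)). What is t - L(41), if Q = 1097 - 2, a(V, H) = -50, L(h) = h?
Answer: -41 + √1045 ≈ -8.6735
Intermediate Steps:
Q = 1095
t = √1045 (t = √(1095 - 50) = √1045 ≈ 32.326)
t - L(41) = √1045 - 1*41 = √1045 - 41 = -41 + √1045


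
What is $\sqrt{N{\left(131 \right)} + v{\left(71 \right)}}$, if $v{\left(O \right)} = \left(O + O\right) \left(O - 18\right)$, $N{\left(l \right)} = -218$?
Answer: $6 \sqrt{203} \approx 85.487$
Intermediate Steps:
$v{\left(O \right)} = 2 O \left(-18 + O\right)$
$\sqrt{N{\left(131 \right)} + v{\left(71 \right)}} = \sqrt{-218 + 2 \cdot 71 \left(-18 + 71\right)} = \sqrt{-218 + 2 \cdot 71 \cdot 53} = \sqrt{-218 + 7526} = \sqrt{7308} = 6 \sqrt{203}$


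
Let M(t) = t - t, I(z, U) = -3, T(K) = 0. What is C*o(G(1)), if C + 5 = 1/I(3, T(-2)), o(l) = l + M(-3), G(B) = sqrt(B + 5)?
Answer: -16*sqrt(6)/3 ≈ -13.064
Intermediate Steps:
M(t) = 0
G(B) = sqrt(5 + B)
o(l) = l (o(l) = l + 0 = l)
C = -16/3 (C = -5 + 1/(-3) = -5 - 1/3 = -16/3 ≈ -5.3333)
C*o(G(1)) = -16*sqrt(5 + 1)/3 = -16*sqrt(6)/3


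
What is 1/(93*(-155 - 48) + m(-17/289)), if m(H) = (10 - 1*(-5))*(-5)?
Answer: -1/18954 ≈ -5.2759e-5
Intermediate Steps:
m(H) = -75 (m(H) = (10 + 5)*(-5) = 15*(-5) = -75)
1/(93*(-155 - 48) + m(-17/289)) = 1/(93*(-155 - 48) - 75) = 1/(93*(-203) - 75) = 1/(-18879 - 75) = 1/(-18954) = -1/18954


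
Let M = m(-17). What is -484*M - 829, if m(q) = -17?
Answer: 7399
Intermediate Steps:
M = -17
-484*M - 829 = -484*(-17) - 829 = 8228 - 829 = 7399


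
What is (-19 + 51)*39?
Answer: 1248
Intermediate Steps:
(-19 + 51)*39 = 32*39 = 1248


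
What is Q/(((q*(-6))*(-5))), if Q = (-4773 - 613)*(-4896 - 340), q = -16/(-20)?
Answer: 3525137/3 ≈ 1.1750e+6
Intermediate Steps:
q = ⅘ (q = -16*(-1/20) = ⅘ ≈ 0.80000)
Q = 28201096 (Q = -5386*(-5236) = 28201096)
Q/(((q*(-6))*(-5))) = 28201096/((((⅘)*(-6))*(-5))) = 28201096/((-24/5*(-5))) = 28201096/24 = 28201096*(1/24) = 3525137/3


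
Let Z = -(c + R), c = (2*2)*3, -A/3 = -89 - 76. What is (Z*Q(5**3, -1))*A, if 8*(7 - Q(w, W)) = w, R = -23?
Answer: -375705/8 ≈ -46963.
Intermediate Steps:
Q(w, W) = 7 - w/8
A = 495 (A = -3*(-89 - 76) = -3*(-165) = 495)
c = 12 (c = 4*3 = 12)
Z = 11 (Z = -(12 - 23) = -1*(-11) = 11)
(Z*Q(5**3, -1))*A = (11*(7 - 1/8*5**3))*495 = (11*(7 - 1/8*125))*495 = (11*(7 - 125/8))*495 = (11*(-69/8))*495 = -759/8*495 = -375705/8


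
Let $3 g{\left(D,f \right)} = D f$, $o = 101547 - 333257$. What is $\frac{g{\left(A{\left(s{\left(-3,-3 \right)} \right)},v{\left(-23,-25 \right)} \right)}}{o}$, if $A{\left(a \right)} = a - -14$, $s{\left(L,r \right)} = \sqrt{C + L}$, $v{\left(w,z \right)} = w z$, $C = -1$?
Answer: $- \frac{805}{69513} - \frac{115 i}{69513} \approx -0.011581 - 0.0016544 i$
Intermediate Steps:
$s{\left(L,r \right)} = \sqrt{-1 + L}$
$A{\left(a \right)} = 14 + a$ ($A{\left(a \right)} = a + 14 = 14 + a$)
$o = -231710$ ($o = 101547 - 333257 = -231710$)
$g{\left(D,f \right)} = \frac{D f}{3}$
$\frac{g{\left(A{\left(s{\left(-3,-3 \right)} \right)},v{\left(-23,-25 \right)} \right)}}{o} = \frac{\frac{1}{3} \left(14 + \sqrt{-1 - 3}\right) \left(\left(-23\right) \left(-25\right)\right)}{-231710} = \frac{1}{3} \left(14 + \sqrt{-4}\right) 575 \left(- \frac{1}{231710}\right) = \frac{1}{3} \left(14 + 2 i\right) 575 \left(- \frac{1}{231710}\right) = \left(\frac{8050}{3} + \frac{1150 i}{3}\right) \left(- \frac{1}{231710}\right) = - \frac{805}{69513} - \frac{115 i}{69513}$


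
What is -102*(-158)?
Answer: 16116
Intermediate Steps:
-102*(-158) = -3*(-5372) = 16116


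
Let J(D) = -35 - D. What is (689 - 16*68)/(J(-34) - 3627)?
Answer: 399/3628 ≈ 0.10998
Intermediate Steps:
(689 - 16*68)/(J(-34) - 3627) = (689 - 16*68)/((-35 - 1*(-34)) - 3627) = (689 - 1088)/((-35 + 34) - 3627) = -399/(-1 - 3627) = -399/(-3628) = -399*(-1/3628) = 399/3628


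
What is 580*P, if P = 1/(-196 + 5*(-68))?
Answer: -145/134 ≈ -1.0821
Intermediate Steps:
P = -1/536 (P = 1/(-196 - 340) = 1/(-536) = -1/536 ≈ -0.0018657)
580*P = 580*(-1/536) = -145/134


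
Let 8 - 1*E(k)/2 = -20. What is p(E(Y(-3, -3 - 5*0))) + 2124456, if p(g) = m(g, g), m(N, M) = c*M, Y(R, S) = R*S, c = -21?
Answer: 2123280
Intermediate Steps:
m(N, M) = -21*M
E(k) = 56 (E(k) = 16 - 2*(-20) = 16 + 40 = 56)
p(g) = -21*g
p(E(Y(-3, -3 - 5*0))) + 2124456 = -21*56 + 2124456 = -1176 + 2124456 = 2123280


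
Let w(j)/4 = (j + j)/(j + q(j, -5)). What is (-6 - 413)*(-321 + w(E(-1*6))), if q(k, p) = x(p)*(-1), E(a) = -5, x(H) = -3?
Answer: 126119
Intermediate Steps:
q(k, p) = 3 (q(k, p) = -3*(-1) = 3)
w(j) = 8*j/(3 + j) (w(j) = 4*((j + j)/(j + 3)) = 4*((2*j)/(3 + j)) = 4*(2*j/(3 + j)) = 8*j/(3 + j))
(-6 - 413)*(-321 + w(E(-1*6))) = (-6 - 413)*(-321 + 8*(-5)/(3 - 5)) = -419*(-321 + 8*(-5)/(-2)) = -419*(-321 + 8*(-5)*(-½)) = -419*(-321 + 20) = -419*(-301) = 126119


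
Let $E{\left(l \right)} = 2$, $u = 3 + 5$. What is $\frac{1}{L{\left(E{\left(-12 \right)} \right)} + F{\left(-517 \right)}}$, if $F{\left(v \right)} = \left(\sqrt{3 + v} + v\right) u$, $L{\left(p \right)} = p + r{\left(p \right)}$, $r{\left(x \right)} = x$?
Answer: $- \frac{1033}{4276580} - \frac{i \sqrt{514}}{2138290} \approx -0.00024155 - 1.0603 \cdot 10^{-5} i$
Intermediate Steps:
$u = 8$
$L{\left(p \right)} = 2 p$ ($L{\left(p \right)} = p + p = 2 p$)
$F{\left(v \right)} = 8 v + 8 \sqrt{3 + v}$ ($F{\left(v \right)} = \left(\sqrt{3 + v} + v\right) 8 = \left(v + \sqrt{3 + v}\right) 8 = 8 v + 8 \sqrt{3 + v}$)
$\frac{1}{L{\left(E{\left(-12 \right)} \right)} + F{\left(-517 \right)}} = \frac{1}{2 \cdot 2 + \left(8 \left(-517\right) + 8 \sqrt{3 - 517}\right)} = \frac{1}{4 - \left(4136 - 8 \sqrt{-514}\right)} = \frac{1}{4 - \left(4136 - 8 i \sqrt{514}\right)} = \frac{1}{-4132 + 8 i \sqrt{514}}$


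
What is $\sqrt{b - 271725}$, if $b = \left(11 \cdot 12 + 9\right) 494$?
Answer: $i \sqrt{202071} \approx 449.52 i$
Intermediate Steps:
$b = 69654$ ($b = \left(132 + 9\right) 494 = 141 \cdot 494 = 69654$)
$\sqrt{b - 271725} = \sqrt{69654 - 271725} = \sqrt{-202071} = i \sqrt{202071}$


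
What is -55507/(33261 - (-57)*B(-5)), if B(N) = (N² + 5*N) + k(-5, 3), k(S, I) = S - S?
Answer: -55507/33261 ≈ -1.6688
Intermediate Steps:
k(S, I) = 0
B(N) = N² + 5*N (B(N) = (N² + 5*N) + 0 = N² + 5*N)
-55507/(33261 - (-57)*B(-5)) = -55507/(33261 - (-57)*(-5*(5 - 5))) = -55507/(33261 - (-57)*(-5*0)) = -55507/(33261 - (-57)*0) = -55507/(33261 - 1*0) = -55507/(33261 + 0) = -55507/33261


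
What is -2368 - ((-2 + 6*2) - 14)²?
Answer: -2384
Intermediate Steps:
-2368 - ((-2 + 6*2) - 14)² = -2368 - ((-2 + 12) - 14)² = -2368 - (10 - 14)² = -2368 - 1*(-4)² = -2368 - 1*16 = -2368 - 16 = -2384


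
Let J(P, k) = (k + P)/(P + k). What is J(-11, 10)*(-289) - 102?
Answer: -391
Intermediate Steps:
J(P, k) = 1 (J(P, k) = (P + k)/(P + k) = 1)
J(-11, 10)*(-289) - 102 = 1*(-289) - 102 = -289 - 102 = -391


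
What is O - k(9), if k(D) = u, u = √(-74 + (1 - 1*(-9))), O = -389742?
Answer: -389742 - 8*I ≈ -3.8974e+5 - 8.0*I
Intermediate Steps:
u = 8*I (u = √(-74 + (1 + 9)) = √(-74 + 10) = √(-64) = 8*I ≈ 8.0*I)
k(D) = 8*I
O - k(9) = -389742 - 8*I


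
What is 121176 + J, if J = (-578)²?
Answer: 455260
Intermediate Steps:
J = 334084
121176 + J = 121176 + 334084 = 455260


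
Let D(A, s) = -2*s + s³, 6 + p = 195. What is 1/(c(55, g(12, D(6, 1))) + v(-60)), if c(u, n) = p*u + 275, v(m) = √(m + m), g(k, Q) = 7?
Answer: 1067/11384902 - I*√30/56924510 ≈ 9.3721e-5 - 9.6219e-8*I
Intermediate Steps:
p = 189 (p = -6 + 195 = 189)
D(A, s) = s³ - 2*s
v(m) = √2*√m (v(m) = √(2*m) = √2*√m)
c(u, n) = 275 + 189*u (c(u, n) = 189*u + 275 = 275 + 189*u)
1/(c(55, g(12, D(6, 1))) + v(-60)) = 1/((275 + 189*55) + √2*√(-60)) = 1/((275 + 10395) + √2*(2*I*√15)) = 1/(10670 + 2*I*√30)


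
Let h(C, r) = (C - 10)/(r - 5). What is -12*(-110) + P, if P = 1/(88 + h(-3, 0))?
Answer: 597965/453 ≈ 1320.0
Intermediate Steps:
h(C, r) = (-10 + C)/(-5 + r)
P = 5/453 (P = 1/(88 + (-10 - 3)/(-5 + 0)) = 1/(88 - 13/(-5)) = 1/(88 - ⅕*(-13)) = 1/(88 + 13/5) = 1/(453/5) = 5/453 ≈ 0.011038)
-12*(-110) + P = -12*(-110) + 5/453 = 1320 + 5/453 = 597965/453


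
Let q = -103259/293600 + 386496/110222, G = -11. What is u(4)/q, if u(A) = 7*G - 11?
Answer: -1423891884800/51046906051 ≈ -27.894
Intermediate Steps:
q = 51046906051/16180589600 (q = -103259*1/293600 + 386496*(1/110222) = -103259/293600 + 193248/55111 = 51046906051/16180589600 ≈ 3.1548)
u(A) = -88 (u(A) = 7*(-11) - 11 = -77 - 11 = -88)
u(4)/q = -88/51046906051/16180589600 = -88*16180589600/51046906051 = -1423891884800/51046906051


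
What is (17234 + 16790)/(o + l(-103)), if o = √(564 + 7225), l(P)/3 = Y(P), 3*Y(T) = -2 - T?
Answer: 859106/603 - 8506*√7789/603 ≈ 179.78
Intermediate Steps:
Y(T) = -⅔ - T/3 (Y(T) = (-2 - T)/3 = -⅔ - T/3)
l(P) = -2 - P (l(P) = 3*(-⅔ - P/3) = -2 - P)
o = √7789 ≈ 88.255
(17234 + 16790)/(o + l(-103)) = (17234 + 16790)/(√7789 + (-2 - 1*(-103))) = 34024/(√7789 + (-2 + 103)) = 34024/(√7789 + 101) = 34024/(101 + √7789)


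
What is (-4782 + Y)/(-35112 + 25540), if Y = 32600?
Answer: -13909/4786 ≈ -2.9062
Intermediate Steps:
(-4782 + Y)/(-35112 + 25540) = (-4782 + 32600)/(-35112 + 25540) = 27818/(-9572) = 27818*(-1/9572) = -13909/4786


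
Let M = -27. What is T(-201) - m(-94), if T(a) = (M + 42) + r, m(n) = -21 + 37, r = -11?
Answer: -12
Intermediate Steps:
m(n) = 16
T(a) = 4 (T(a) = (-27 + 42) - 11 = 15 - 11 = 4)
T(-201) - m(-94) = 4 - 1*16 = 4 - 16 = -12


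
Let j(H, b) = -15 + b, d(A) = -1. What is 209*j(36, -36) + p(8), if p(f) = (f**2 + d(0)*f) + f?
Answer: -10595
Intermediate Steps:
p(f) = f**2 (p(f) = (f**2 - f) + f = f**2)
209*j(36, -36) + p(8) = 209*(-15 - 36) + 8**2 = 209*(-51) + 64 = -10659 + 64 = -10595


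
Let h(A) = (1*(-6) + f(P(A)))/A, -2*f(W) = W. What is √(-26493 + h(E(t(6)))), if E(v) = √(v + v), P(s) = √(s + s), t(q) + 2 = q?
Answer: I*√(105972 + √2*(6 + 2^(¼)))/2 ≈ 162.77*I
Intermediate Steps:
t(q) = -2 + q
P(s) = √2*√s (P(s) = √(2*s) = √2*√s)
f(W) = -W/2
E(v) = √2*√v (E(v) = √(2*v) = √2*√v)
h(A) = (-6 - √2*√A/2)/A (h(A) = (1*(-6) - √2*√A/2)/A = (-6 - √2*√A/2)/A)
√(-26493 + h(E(t(6)))) = √(-26493 + (-12 - √2*√(√2*√(-2 + 6)))/(2*((√2*√(-2 + 6))))) = √(-26493 + (-12 - √2*√(√2*√4))/(2*((√2*√4)))) = √(-26493 + (-12 - √2*√(√2*2))/(2*((√2*2)))) = √(-26493 + (-12 - √2*√(2*√2))/(2*((2*√2)))) = √(-26493 + (√2/4)*(-12 - √2*2^(¾))/2) = √(-26493 + (√2/4)*(-12 - 2*2^(¼))/2) = √(-26493 + √2*(-12 - 2*2^(¼))/8)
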